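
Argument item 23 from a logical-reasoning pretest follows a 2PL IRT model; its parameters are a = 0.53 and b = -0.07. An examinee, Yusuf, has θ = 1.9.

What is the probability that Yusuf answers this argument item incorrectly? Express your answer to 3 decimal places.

0.260

P(θ) = 1 / (1 + exp(−a(θ − b)))
Exponent: 0.53 × (1.9 − (-0.07)) = 1.0441
1/(1 + e^{-1.0441}) = 0.7396
P(incorrect) = 1 − 0.7396 = 0.2604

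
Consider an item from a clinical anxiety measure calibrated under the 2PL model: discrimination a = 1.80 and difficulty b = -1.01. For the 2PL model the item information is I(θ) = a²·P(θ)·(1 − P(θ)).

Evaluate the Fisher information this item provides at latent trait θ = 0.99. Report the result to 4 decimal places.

P = 1/(1+e^{-3.6000}) = 0.9734
P(1−P) = 0.9734 × 0.0266 = 0.0259
I = a² × P(1−P) = 1.80² × 0.0259 = 0.08388

0.0839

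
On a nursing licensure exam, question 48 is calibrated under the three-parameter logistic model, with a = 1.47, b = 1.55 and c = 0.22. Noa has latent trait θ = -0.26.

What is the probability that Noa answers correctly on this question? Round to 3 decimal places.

0.271

P(θ) = c + (1 − c) · 1 / (1 + exp(−a(θ − b)))
Exponent: 1.47 × (-0.26 − 1.55) = -2.6607
1/(1 + e^{2.6607}) = 0.0653
P = 0.22 + 0.78 × 0.0653 = 0.2710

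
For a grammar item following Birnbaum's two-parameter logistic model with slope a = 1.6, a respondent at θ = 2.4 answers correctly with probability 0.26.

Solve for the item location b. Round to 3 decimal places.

P(θ) = 1 / (1 + exp(−a(θ − b)))
logit(0.26) = ln(0.26/0.74) = -1.0460
b = θ − logit/(a) = 2.4 − (-1.0460)/1.6000 = 3.0537

3.054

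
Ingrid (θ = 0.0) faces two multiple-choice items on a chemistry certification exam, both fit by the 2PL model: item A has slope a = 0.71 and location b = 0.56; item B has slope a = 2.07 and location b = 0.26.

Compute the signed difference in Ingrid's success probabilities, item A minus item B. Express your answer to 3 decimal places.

0.033

P(θ) = 1 / (1 + exp(−a(θ − b)))
P_A = 0.4019
P_B = 0.3686
P_A − P_B = 0.0333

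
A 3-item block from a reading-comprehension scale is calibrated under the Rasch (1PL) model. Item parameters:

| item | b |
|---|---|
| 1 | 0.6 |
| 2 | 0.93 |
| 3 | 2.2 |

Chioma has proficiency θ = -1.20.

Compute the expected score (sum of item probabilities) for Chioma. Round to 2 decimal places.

P(θ) = 1 / (1 + exp(−(θ − b)))
P_1 = 1/(1+e^{1.8000}) = 0.1419
P_2 = 1/(1+e^{2.1300}) = 0.1062
P_3 = 1/(1+e^{3.4000}) = 0.0323
E[score] = 0.1419 + 0.1062 + 0.0323 = 0.2804

0.28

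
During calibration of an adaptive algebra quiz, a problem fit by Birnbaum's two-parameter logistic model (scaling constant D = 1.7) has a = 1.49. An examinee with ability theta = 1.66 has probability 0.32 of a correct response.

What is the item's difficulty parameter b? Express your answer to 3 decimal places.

1.958

P(theta) = 1 / (1 + exp(−D·a(theta − b)))
logit(0.32) = ln(0.32/0.68) = -0.7538
b = theta − logit/(1.7·a) = 1.66 − (-0.7538)/2.5330 = 1.9576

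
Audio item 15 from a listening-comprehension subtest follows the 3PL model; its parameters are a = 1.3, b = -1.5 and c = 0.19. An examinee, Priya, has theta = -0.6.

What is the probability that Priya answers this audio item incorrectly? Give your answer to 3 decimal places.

0.192

P(theta) = c + (1 − c) · 1 / (1 + exp(−a(theta − b)))
Exponent: 1.3 × (-0.6 − (-1.5)) = 1.1700
1/(1 + e^{-1.1700}) = 0.7631
P = 0.19 + 0.81 × 0.7631 = 0.8081
P(incorrect) = 1 − 0.8081 = 0.1919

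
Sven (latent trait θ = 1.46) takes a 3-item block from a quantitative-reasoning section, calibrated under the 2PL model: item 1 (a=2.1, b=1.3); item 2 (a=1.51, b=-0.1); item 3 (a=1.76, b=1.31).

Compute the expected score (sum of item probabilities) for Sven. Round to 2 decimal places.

P(θ) = 1 / (1 + exp(−a(θ − b)))
P_1 = 1/(1+e^{-0.3360}) = 0.5832
P_2 = 1/(1+e^{-2.3556}) = 0.9134
P_3 = 1/(1+e^{-0.2640}) = 0.5656
E[score] = 0.5832 + 0.9134 + 0.5656 = 2.0622

2.06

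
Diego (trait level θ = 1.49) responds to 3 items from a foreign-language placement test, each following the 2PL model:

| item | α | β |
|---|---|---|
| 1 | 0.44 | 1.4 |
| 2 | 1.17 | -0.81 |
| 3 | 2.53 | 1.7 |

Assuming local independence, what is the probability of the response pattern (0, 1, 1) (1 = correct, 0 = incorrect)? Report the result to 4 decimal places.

0.1699

P(θ) = 1 / (1 + exp(−α(θ − β)))
P_1 = 1/(1+e^{-0.0396}) = 0.5099
P_2 = 1/(1+e^{-2.6910}) = 0.9365
P_3 = 1/(1+e^{0.5313}) = 0.3702
L = (1−P_1) × P_2 × P_3 = 0.4901 × 0.9365 × 0.3702 = 0.16992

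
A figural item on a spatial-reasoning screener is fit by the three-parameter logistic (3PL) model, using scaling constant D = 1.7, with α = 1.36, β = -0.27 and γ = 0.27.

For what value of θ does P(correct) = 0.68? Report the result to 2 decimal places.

P(θ) = γ + (1 − γ) · 1 / (1 + exp(−D·α(θ − β)))
Remove guessing floor: (0.68 − 0.27)/(1 − 0.27) = 0.5616
logit = ln(0.5616/0.4384) = 0.2478
θ = β + logit/(1.7·α) = -0.27 + 0.2478/2.3120 = -0.1628

-0.16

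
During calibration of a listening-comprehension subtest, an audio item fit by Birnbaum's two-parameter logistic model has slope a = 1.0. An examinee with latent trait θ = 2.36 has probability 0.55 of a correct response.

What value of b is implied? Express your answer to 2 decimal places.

2.16

P(θ) = 1 / (1 + exp(−a(θ − b)))
logit(0.55) = ln(0.55/0.45) = 0.2007
b = θ − logit/(a) = 2.36 − 0.2007/1.0000 = 2.1593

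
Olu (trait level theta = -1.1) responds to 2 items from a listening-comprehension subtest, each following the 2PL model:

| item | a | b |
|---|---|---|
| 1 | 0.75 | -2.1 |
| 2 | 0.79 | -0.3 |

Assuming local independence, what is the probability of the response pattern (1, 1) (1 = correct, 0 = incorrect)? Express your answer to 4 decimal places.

0.2357

P(theta) = 1 / (1 + exp(−a(theta − b)))
P_1 = 1/(1+e^{-0.7500}) = 0.6792
P_2 = 1/(1+e^{0.6320}) = 0.3471
L = P_1 × P_2 = 0.6792 × 0.3471 = 0.23571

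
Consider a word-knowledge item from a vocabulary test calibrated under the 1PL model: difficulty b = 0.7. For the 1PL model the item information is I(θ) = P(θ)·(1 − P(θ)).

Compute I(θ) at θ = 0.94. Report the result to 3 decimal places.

0.246

P = 1/(1+e^{-0.2400}) = 0.5597
P(1−P) = 0.5597 × 0.4403 = 0.2464
I = P(1−P) = 0.24643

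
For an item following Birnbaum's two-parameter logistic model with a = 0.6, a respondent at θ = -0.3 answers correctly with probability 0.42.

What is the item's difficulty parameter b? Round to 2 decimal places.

P(θ) = 1 / (1 + exp(−a(θ − b)))
logit(0.42) = ln(0.42/0.58) = -0.3228
b = θ − logit/(a) = -0.3 − (-0.3228)/0.6000 = 0.2380

0.24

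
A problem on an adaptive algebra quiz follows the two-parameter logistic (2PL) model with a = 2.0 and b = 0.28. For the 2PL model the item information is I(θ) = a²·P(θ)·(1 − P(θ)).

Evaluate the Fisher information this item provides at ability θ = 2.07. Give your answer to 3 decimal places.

0.106

P = 1/(1+e^{-3.5800}) = 0.9729
P(1−P) = 0.9729 × 0.0271 = 0.0264
I = a² × P(1−P) = 2.0² × 0.0264 = 0.10554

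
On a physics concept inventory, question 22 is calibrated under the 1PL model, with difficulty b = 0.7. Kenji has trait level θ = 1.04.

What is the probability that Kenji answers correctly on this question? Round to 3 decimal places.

0.584

P(θ) = 1 / (1 + exp(−(θ − b)))
Exponent: (1.04 − 0.7) = 0.3400
1/(1 + e^{-0.3400}) = 0.5842
P = 0.5842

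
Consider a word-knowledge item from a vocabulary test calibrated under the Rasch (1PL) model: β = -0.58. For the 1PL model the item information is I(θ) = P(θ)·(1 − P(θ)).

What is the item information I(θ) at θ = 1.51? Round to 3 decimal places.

P = 1/(1+e^{-2.0900}) = 0.8899
P(1−P) = 0.8899 × 0.1101 = 0.0980
I = P(1−P) = 0.09796

0.098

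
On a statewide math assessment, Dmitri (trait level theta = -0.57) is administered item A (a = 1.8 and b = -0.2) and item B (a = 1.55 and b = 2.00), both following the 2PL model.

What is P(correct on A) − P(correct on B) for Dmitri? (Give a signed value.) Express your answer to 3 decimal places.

P(theta) = 1 / (1 + exp(−a(theta − b)))
P_A = 0.3394
P_B = 0.0183
P_A − P_B = 0.3211

0.321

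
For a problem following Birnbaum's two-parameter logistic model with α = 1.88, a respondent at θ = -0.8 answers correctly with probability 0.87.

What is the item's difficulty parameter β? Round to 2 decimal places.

-1.81

P(θ) = 1 / (1 + exp(−α(θ − β)))
logit(0.87) = ln(0.87/0.13) = 1.9010
β = θ − logit/(α) = -0.8 − 1.9010/1.8800 = -1.8111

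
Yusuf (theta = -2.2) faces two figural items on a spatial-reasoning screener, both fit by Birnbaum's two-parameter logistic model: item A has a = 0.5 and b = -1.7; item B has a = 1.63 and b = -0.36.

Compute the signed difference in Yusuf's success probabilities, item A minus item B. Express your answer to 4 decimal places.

0.3904

P(theta) = 1 / (1 + exp(−a(theta − b)))
P_A = 0.4378
P_B = 0.0475
P_A − P_B = 0.3904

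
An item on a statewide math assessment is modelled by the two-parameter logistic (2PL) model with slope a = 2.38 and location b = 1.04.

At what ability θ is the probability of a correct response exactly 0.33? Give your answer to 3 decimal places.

P(θ) = 1 / (1 + exp(−a(θ − b)))
logit = ln(0.3300/0.6700) = -0.7082
θ = b + logit/(a) = 1.04 + (-0.7082)/2.3800 = 0.7424

0.742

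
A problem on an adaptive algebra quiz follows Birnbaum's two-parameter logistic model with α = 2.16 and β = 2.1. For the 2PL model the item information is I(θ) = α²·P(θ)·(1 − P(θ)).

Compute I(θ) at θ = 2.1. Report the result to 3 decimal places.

1.166

P = 1/(1+e^{0.0000}) = 0.5000
P(1−P) = 0.5000 × 0.5000 = 0.2500
I = α² × P(1−P) = 2.16² × 0.2500 = 1.16640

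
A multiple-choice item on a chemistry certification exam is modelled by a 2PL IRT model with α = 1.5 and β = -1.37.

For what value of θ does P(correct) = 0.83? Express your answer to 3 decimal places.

-0.313

P(θ) = 1 / (1 + exp(−α(θ − β)))
logit = ln(0.8300/0.1700) = 1.5856
θ = β + logit/(α) = -1.37 + 1.5856/1.5000 = -0.3129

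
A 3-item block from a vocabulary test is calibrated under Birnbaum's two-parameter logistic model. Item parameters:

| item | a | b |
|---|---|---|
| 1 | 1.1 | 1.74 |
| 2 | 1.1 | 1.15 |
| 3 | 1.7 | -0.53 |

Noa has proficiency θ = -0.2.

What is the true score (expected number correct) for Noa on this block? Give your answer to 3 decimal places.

0.927

P(θ) = 1 / (1 + exp(−a(θ − b)))
P_1 = 1/(1+e^{2.1340}) = 0.1058
P_2 = 1/(1+e^{1.4850}) = 0.1847
P_3 = 1/(1+e^{-0.5610}) = 0.6367
E[score] = 0.1058 + 0.1847 + 0.6367 = 0.9272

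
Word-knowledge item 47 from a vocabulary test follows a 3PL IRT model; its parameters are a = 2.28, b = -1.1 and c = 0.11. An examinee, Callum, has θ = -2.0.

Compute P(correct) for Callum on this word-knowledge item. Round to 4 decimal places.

P(θ) = c + (1 − c) · 1 / (1 + exp(−a(θ − b)))
Exponent: 2.28 × (-2.0 − (-1.1)) = -2.0520
1/(1 + e^{2.0520}) = 0.1139
P = 0.11 + 0.89 × 0.1139 = 0.2113

0.2113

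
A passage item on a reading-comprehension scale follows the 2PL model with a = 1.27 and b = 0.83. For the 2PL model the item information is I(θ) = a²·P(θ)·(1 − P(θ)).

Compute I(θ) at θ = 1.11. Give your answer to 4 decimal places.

0.3907

P = 1/(1+e^{-0.3556}) = 0.5880
P(1−P) = 0.5880 × 0.4120 = 0.2423
I = a² × P(1−P) = 1.27² × 0.2423 = 0.39074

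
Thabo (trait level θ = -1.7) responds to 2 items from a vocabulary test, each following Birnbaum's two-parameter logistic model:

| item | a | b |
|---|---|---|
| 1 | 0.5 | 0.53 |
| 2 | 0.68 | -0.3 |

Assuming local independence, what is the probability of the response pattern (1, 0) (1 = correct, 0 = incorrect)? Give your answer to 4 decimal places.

P(θ) = 1 / (1 + exp(−a(θ − b)))
P_1 = 1/(1+e^{1.1150}) = 0.2469
P_2 = 1/(1+e^{0.9520}) = 0.2785
L = P_1 × (1−P_2) = 0.2469 × 0.7215 = 0.17817

0.1782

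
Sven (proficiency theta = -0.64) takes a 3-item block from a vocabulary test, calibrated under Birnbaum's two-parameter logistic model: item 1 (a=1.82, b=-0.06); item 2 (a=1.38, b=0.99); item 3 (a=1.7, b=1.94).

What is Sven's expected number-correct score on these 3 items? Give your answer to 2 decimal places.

0.37

P(theta) = 1 / (1 + exp(−a(theta − b)))
P_1 = 1/(1+e^{1.0556}) = 0.2582
P_2 = 1/(1+e^{2.2494}) = 0.0954
P_3 = 1/(1+e^{4.3860}) = 0.0123
E[score] = 0.2582 + 0.0954 + 0.0123 = 0.3658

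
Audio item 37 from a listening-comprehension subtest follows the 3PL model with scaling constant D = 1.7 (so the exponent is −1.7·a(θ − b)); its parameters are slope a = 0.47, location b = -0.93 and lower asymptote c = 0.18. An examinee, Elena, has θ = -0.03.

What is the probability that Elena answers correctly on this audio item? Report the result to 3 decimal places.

0.731

P(θ) = c + (1 − c) · 1 / (1 + exp(−D·a(θ − b)))
Exponent: 1.7 × 0.47 × (-0.03 − (-0.93)) = 0.7191
1/(1 + e^{-0.7191}) = 0.6724
P = 0.18 + 0.82 × 0.6724 = 0.7314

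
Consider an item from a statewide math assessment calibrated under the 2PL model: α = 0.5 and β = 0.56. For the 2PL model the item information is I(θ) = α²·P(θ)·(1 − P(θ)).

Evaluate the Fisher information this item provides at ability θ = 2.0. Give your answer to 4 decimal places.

0.0551

P = 1/(1+e^{-0.7200}) = 0.6726
P(1−P) = 0.6726 × 0.3274 = 0.2202
I = α² × P(1−P) = 0.5² × 0.2202 = 0.05505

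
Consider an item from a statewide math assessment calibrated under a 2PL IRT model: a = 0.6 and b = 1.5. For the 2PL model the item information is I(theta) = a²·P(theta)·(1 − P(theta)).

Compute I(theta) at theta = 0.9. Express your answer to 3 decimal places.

P = 1/(1+e^{0.3600}) = 0.4110
P(1−P) = 0.4110 × 0.5890 = 0.2421
I = a² × P(1−P) = 0.6² × 0.2421 = 0.08715

0.087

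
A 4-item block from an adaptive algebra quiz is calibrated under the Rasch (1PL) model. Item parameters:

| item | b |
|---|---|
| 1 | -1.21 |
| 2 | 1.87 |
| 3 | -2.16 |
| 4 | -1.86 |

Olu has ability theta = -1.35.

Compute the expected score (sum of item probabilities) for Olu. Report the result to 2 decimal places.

1.82

P(theta) = 1 / (1 + exp(−(theta − b)))
P_1 = 1/(1+e^{0.1400}) = 0.4651
P_2 = 1/(1+e^{3.2200}) = 0.0384
P_3 = 1/(1+e^{-0.8100}) = 0.6921
P_4 = 1/(1+e^{-0.5100}) = 0.6248
E[score] = 0.4651 + 0.0384 + 0.6921 + 0.6248 = 1.8204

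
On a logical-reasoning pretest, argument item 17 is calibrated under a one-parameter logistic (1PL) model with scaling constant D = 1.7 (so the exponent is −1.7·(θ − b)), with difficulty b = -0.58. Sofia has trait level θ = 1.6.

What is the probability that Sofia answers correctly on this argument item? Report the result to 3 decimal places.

0.976

P(θ) = 1 / (1 + exp(−D·(θ − b)))
Exponent: 1.7 × (1.6 − (-0.58)) = 3.7060
1/(1 + e^{-3.7060}) = 0.9760
P = 0.9760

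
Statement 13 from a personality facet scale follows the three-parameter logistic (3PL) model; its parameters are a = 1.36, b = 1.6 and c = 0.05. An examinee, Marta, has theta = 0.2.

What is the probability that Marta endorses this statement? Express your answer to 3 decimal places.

P(theta) = c + (1 − c) · 1 / (1 + exp(−a(theta − b)))
Exponent: 1.36 × (0.2 − 1.6) = -1.9040
1/(1 + e^{1.9040}) = 0.1297
P = 0.05 + 0.95 × 0.1297 = 0.1732

0.173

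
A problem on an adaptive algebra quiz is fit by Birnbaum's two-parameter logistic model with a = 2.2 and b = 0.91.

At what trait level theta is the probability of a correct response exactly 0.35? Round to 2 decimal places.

P(theta) = 1 / (1 + exp(−a(theta − b)))
logit = ln(0.3500/0.6500) = -0.6190
theta = b + logit/(a) = 0.91 + (-0.6190)/2.2000 = 0.6286

0.63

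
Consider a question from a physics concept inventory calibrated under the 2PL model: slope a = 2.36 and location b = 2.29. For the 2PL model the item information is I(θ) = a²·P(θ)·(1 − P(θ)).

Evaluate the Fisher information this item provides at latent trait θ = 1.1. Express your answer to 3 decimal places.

0.299

P = 1/(1+e^{2.8084}) = 0.0569
P(1−P) = 0.0569 × 0.9431 = 0.0536
I = a² × P(1−P) = 2.36² × 0.0536 = 0.29874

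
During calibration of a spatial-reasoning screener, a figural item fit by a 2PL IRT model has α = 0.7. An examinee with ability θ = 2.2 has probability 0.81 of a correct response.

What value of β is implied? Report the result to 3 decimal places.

P(θ) = 1 / (1 + exp(−α(θ − β)))
logit(0.81) = ln(0.81/0.19) = 1.4500
β = θ − logit/(α) = 2.2 − 1.4500/0.7000 = 0.1286

0.129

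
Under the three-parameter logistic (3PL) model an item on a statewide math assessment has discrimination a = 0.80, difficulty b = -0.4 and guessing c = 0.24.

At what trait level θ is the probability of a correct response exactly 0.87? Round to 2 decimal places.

P(θ) = c + (1 − c) · 1 / (1 + exp(−a(θ − b)))
Remove guessing floor: (0.87 − 0.24)/(1 − 0.24) = 0.8289
logit = ln(0.8289/0.1711) = 1.5782
θ = b + logit/(a) = -0.4 + 1.5782/0.8000 = 1.5727

1.57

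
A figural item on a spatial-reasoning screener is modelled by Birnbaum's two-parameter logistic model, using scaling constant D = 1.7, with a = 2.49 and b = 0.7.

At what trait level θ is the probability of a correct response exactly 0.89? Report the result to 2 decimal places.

1.19

P(θ) = 1 / (1 + exp(−D·a(θ − b)))
logit = ln(0.8900/0.1100) = 2.0907
θ = b + logit/(1.7·a) = 0.7 + 2.0907/4.2330 = 1.1939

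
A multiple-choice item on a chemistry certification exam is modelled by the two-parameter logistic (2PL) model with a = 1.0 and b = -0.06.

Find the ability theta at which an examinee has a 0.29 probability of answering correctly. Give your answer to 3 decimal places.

-0.955

P(theta) = 1 / (1 + exp(−a(theta − b)))
logit = ln(0.2900/0.7100) = -0.8954
theta = b + logit/(a) = -0.06 + (-0.8954)/1.0000 = -0.9554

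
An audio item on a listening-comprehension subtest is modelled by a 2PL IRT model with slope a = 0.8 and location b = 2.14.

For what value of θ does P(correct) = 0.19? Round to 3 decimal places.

P(θ) = 1 / (1 + exp(−a(θ − b)))
logit = ln(0.1900/0.8100) = -1.4500
θ = b + logit/(a) = 2.14 + (-1.4500)/0.8000 = 0.3275

0.327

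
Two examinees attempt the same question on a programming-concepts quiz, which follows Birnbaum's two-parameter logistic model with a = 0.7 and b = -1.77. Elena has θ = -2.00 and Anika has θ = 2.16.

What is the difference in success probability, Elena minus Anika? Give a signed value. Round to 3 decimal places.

P(θ) = 1 / (1 + exp(−a(θ − b)))
P(Elena) = 0.4598  [exponent -0.1610]
P(Anika) = 0.9400  [exponent 2.7510]
Difference = 0.4598 − 0.9400 = -0.4801

-0.480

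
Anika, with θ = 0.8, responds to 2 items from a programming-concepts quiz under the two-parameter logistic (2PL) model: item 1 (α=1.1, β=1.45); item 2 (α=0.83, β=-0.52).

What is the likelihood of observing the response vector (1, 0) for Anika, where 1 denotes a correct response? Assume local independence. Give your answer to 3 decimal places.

P(θ) = 1 / (1 + exp(−α(θ − β)))
P_1 = 1/(1+e^{0.7150}) = 0.3285
P_2 = 1/(1+e^{-1.0956}) = 0.7494
L = P_1 × (1−P_2) = 0.3285 × 0.2506 = 0.08231

0.082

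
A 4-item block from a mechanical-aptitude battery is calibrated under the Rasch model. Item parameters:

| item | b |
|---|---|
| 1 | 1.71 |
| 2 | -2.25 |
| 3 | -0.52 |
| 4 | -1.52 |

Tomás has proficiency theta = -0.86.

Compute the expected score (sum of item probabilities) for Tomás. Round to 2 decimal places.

P(theta) = 1 / (1 + exp(−(theta − b)))
P_1 = 1/(1+e^{2.5700}) = 0.0711
P_2 = 1/(1+e^{-1.3900}) = 0.8006
P_3 = 1/(1+e^{0.3400}) = 0.4158
P_4 = 1/(1+e^{-0.6600}) = 0.6593
E[score] = 0.0711 + 0.8006 + 0.4158 + 0.6593 = 1.9468

1.95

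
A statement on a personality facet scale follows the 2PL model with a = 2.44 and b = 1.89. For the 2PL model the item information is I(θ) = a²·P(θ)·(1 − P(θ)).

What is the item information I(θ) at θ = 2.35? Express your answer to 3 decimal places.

P = 1/(1+e^{-1.1224}) = 0.7544
P(1−P) = 0.7544 × 0.2456 = 0.1853
I = a² × P(1−P) = 2.44² × 0.1853 = 1.10298

1.103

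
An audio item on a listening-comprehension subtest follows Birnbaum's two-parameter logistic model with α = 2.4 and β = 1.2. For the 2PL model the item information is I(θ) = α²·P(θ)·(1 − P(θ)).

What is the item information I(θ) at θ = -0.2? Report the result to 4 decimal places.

0.1869

P = 1/(1+e^{3.3600}) = 0.0336
P(1−P) = 0.0336 × 0.9664 = 0.0324
I = α² × P(1−P) = 2.4² × 0.0324 = 0.18687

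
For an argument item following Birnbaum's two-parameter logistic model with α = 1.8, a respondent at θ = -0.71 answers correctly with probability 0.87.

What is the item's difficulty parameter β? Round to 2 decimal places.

P(θ) = 1 / (1 + exp(−α(θ − β)))
logit(0.87) = ln(0.87/0.13) = 1.9010
β = θ − logit/(α) = -0.71 − 1.9010/1.8000 = -1.7661

-1.77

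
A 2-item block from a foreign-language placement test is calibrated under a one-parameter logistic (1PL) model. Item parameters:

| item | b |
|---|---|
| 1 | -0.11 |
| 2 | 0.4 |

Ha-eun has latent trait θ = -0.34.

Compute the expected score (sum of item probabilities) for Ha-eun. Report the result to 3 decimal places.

P(θ) = 1 / (1 + exp(−(θ − b)))
P_1 = 1/(1+e^{0.2300}) = 0.4428
P_2 = 1/(1+e^{0.7400}) = 0.3230
E[score] = 0.4428 + 0.3230 = 0.7658

0.766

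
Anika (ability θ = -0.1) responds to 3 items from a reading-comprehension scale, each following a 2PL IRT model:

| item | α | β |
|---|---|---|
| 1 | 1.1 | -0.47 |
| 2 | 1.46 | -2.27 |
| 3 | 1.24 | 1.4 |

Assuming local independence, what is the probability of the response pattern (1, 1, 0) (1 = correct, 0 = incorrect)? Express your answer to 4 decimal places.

0.4985

P(θ) = 1 / (1 + exp(−α(θ − β)))
P_1 = 1/(1+e^{-0.4070}) = 0.6004
P_2 = 1/(1+e^{-3.1682}) = 0.9596
P_3 = 1/(1+e^{1.8600}) = 0.1347
L = P_1 × P_2 × (1−P_3) = 0.6004 × 0.9596 × 0.8653 = 0.49852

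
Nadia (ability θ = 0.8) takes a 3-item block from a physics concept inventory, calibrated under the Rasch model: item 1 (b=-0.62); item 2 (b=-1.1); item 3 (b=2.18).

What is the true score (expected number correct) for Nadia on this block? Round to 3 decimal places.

1.876

P(θ) = 1 / (1 + exp(−(θ − b)))
P_1 = 1/(1+e^{-1.4200}) = 0.8053
P_2 = 1/(1+e^{-1.9000}) = 0.8699
P_3 = 1/(1+e^{1.3800}) = 0.2010
E[score] = 0.8053 + 0.8699 + 0.2010 = 1.8762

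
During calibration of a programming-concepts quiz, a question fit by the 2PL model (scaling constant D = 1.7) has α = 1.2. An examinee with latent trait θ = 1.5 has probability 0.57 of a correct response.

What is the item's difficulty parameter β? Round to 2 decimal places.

P(θ) = 1 / (1 + exp(−D·α(θ − β)))
logit(0.57) = ln(0.57/0.43) = 0.2819
β = θ − logit/(1.7·α) = 1.5 − 0.2819/2.0400 = 1.3618

1.36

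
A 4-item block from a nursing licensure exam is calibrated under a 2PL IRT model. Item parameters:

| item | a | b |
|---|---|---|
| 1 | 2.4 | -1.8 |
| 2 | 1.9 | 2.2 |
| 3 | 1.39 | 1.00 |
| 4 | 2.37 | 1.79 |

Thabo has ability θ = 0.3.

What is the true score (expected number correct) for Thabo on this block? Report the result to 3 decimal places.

1.323

P(θ) = 1 / (1 + exp(−a(θ − b)))
P_1 = 1/(1+e^{-5.0400}) = 0.9936
P_2 = 1/(1+e^{3.6100}) = 0.0263
P_3 = 1/(1+e^{0.9730}) = 0.2743
P_4 = 1/(1+e^{3.5313}) = 0.0284
E[score] = 0.9936 + 0.0263 + 0.2743 + 0.0284 = 1.3226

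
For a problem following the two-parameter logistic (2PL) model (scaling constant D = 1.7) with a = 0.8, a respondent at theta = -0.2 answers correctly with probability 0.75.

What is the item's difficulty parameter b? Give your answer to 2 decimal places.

-1.01

P(theta) = 1 / (1 + exp(−D·a(theta − b)))
logit(0.75) = ln(0.75/0.25) = 1.0986
b = theta − logit/(1.7·a) = -0.2 − 1.0986/1.3600 = -1.0078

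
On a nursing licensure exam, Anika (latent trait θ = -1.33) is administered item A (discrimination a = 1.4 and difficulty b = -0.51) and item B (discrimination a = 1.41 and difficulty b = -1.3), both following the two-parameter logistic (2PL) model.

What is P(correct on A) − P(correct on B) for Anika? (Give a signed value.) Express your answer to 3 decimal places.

P(θ) = 1 / (1 + exp(−a(θ − b)))
P_A = 0.2409
P_B = 0.4894
P_A − P_B = -0.2486

-0.249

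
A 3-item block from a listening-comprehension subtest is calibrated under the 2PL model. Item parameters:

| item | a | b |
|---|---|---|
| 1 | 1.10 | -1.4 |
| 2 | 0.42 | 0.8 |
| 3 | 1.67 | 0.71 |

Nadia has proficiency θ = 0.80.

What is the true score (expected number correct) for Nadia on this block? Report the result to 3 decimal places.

P(θ) = 1 / (1 + exp(−a(θ − b)))
P_1 = 1/(1+e^{-2.4200}) = 0.9183
P_2 = 1/(1+e^{0.0000}) = 0.5000
P_3 = 1/(1+e^{-0.1503}) = 0.5375
E[score] = 0.9183 + 0.5000 + 0.5375 = 1.9558

1.956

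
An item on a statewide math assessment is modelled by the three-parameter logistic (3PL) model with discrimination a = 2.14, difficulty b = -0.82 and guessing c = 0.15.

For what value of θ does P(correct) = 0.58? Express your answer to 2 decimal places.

-0.81

P(θ) = c + (1 − c) · 1 / (1 + exp(−a(θ − b)))
Remove guessing floor: (0.58 − 0.15)/(1 − 0.15) = 0.5059
logit = ln(0.5059/0.4941) = 0.0235
θ = b + logit/(a) = -0.82 + 0.0235/2.1400 = -0.8090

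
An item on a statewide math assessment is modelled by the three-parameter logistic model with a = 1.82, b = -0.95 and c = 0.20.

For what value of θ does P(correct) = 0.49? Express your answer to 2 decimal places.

-1.26

P(θ) = c + (1 − c) · 1 / (1 + exp(−a(θ − b)))
Remove guessing floor: (0.49 − 0.20)/(1 − 0.20) = 0.3625
logit = ln(0.3625/0.6375) = -0.5645
θ = b + logit/(a) = -0.95 + (-0.5645)/1.8200 = -1.2602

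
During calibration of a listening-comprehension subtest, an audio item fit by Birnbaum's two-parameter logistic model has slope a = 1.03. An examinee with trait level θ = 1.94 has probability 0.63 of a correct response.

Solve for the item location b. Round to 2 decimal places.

1.42

P(θ) = 1 / (1 + exp(−a(θ − b)))
logit(0.63) = ln(0.63/0.37) = 0.5322
b = θ − logit/(a) = 1.94 − 0.5322/1.0300 = 1.4233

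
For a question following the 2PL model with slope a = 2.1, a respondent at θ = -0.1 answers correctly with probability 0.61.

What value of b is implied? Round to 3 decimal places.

P(θ) = 1 / (1 + exp(−a(θ − b)))
logit(0.61) = ln(0.61/0.39) = 0.4473
b = θ − logit/(a) = -0.1 − 0.4473/2.1000 = -0.3130

-0.313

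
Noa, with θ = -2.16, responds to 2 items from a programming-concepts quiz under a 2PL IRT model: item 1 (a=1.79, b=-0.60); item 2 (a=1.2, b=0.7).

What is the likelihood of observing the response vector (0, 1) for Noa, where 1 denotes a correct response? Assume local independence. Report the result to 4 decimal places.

P(θ) = 1 / (1 + exp(−a(θ − b)))
P_1 = 1/(1+e^{2.7924}) = 0.0577
P_2 = 1/(1+e^{3.4320}) = 0.0313
L = (1−P_1) × P_2 = 0.9423 × 0.0313 = 0.02950

0.0295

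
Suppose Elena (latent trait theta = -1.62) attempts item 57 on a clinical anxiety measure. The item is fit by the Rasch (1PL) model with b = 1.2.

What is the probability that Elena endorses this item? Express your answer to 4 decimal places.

P(theta) = 1 / (1 + exp(−(theta − b)))
Exponent: (-1.62 − 1.2) = -2.8200
1/(1 + e^{2.8200}) = 0.0563
P = 0.0563

0.0563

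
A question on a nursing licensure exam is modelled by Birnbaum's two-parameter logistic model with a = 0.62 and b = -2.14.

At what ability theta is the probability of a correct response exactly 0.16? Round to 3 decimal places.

P(theta) = 1 / (1 + exp(−a(theta − b)))
logit = ln(0.1600/0.8400) = -1.6582
theta = b + logit/(a) = -2.14 + (-1.6582)/0.6200 = -4.8146

-4.815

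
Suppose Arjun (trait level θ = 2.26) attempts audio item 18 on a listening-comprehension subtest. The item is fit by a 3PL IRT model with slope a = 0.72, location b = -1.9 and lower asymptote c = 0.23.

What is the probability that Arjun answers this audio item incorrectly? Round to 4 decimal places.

0.0367

P(θ) = c + (1 − c) · 1 / (1 + exp(−a(θ − b)))
Exponent: 0.72 × (2.26 − (-1.9)) = 2.9952
1/(1 + e^{-2.9952}) = 0.9524
P = 0.23 + 0.77 × 0.9524 = 0.9633
P(incorrect) = 1 − 0.9633 = 0.0367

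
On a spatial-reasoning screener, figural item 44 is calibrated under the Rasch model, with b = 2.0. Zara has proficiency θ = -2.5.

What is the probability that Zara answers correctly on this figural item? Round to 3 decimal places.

P(θ) = 1 / (1 + exp(−(θ − b)))
Exponent: (-2.5 − 2.0) = -4.5000
1/(1 + e^{4.5000}) = 0.0110
P = 0.0110

0.011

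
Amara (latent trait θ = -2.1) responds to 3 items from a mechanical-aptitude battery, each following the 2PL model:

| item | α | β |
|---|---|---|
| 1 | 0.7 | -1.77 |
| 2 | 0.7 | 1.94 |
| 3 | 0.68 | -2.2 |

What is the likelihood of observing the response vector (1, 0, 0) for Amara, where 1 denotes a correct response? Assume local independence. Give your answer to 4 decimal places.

0.2018

P(θ) = 1 / (1 + exp(−α(θ − β)))
P_1 = 1/(1+e^{0.2310}) = 0.4425
P_2 = 1/(1+e^{2.8280}) = 0.0558
P_3 = 1/(1+e^{-0.0680}) = 0.5170
L = P_1 × (1−P_2) × (1−P_3) = 0.4425 × 0.9442 × 0.4830 = 0.20180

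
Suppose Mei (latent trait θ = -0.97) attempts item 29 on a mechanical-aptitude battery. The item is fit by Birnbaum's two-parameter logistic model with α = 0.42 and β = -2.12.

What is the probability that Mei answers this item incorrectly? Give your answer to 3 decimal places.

P(θ) = 1 / (1 + exp(−α(θ − β)))
Exponent: 0.42 × (-0.97 − (-2.12)) = 0.4830
1/(1 + e^{-0.4830}) = 0.6185
P(incorrect) = 1 − 0.6185 = 0.3815

0.382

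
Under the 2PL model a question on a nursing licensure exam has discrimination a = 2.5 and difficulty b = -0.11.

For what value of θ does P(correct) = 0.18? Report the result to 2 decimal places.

-0.72

P(θ) = 1 / (1 + exp(−a(θ − b)))
logit = ln(0.1800/0.8200) = -1.5163
θ = b + logit/(a) = -0.11 + (-1.5163)/2.5000 = -0.7165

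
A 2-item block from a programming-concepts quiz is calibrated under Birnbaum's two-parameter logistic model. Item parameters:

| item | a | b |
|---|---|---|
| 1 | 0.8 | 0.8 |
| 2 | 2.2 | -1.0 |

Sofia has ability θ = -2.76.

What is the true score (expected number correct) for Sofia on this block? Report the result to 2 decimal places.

0.08

P(θ) = 1 / (1 + exp(−a(θ − b)))
P_1 = 1/(1+e^{2.8480}) = 0.0548
P_2 = 1/(1+e^{3.8720}) = 0.0204
E[score] = 0.0548 + 0.0204 = 0.0752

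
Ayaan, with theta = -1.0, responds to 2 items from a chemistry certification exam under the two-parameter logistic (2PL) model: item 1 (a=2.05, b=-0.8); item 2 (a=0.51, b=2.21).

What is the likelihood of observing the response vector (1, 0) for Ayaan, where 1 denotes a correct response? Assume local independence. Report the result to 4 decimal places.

P(theta) = 1 / (1 + exp(−a(theta − b)))
P_1 = 1/(1+e^{0.4100}) = 0.3989
P_2 = 1/(1+e^{1.6371}) = 0.1629
L = P_1 × (1−P_2) = 0.3989 × 0.8371 = 0.33395

0.3339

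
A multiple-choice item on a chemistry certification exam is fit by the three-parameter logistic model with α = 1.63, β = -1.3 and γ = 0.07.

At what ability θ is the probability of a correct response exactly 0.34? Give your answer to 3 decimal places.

-1.848

P(θ) = γ + (1 − γ) · 1 / (1 + exp(−α(θ − β)))
Remove guessing floor: (0.34 − 0.07)/(1 − 0.07) = 0.2903
logit = ln(0.2903/0.7097) = -0.8938
θ = β + logit/(α) = -1.3 + (-0.8938)/1.6300 = -1.8484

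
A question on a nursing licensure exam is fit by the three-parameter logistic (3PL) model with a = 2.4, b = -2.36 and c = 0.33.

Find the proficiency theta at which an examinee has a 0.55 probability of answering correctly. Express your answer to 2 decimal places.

-2.66

P(theta) = c + (1 − c) · 1 / (1 + exp(−a(theta − b)))
Remove guessing floor: (0.55 − 0.33)/(1 − 0.33) = 0.3284
logit = ln(0.3284/0.6716) = -0.7156
theta = b + logit/(a) = -2.36 + (-0.7156)/2.4000 = -2.6582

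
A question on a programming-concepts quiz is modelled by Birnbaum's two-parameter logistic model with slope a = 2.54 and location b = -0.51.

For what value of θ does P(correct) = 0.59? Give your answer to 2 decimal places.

P(θ) = 1 / (1 + exp(−a(θ − b)))
logit = ln(0.5900/0.4100) = 0.3640
θ = b + logit/(a) = -0.51 + 0.3640/2.5400 = -0.3667

-0.37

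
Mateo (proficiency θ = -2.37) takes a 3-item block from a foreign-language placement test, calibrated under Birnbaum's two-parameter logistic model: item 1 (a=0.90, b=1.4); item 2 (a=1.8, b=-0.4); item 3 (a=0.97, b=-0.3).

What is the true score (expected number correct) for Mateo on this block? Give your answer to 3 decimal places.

P(θ) = 1 / (1 + exp(−a(θ − b)))
P_1 = 1/(1+e^{3.3930}) = 0.0325
P_2 = 1/(1+e^{3.5460}) = 0.0280
P_3 = 1/(1+e^{2.0079}) = 0.1184
E[score] = 0.0325 + 0.0280 + 0.1184 = 0.1789

0.179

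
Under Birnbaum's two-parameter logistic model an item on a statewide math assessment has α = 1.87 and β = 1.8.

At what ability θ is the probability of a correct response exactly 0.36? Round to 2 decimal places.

1.49

P(θ) = 1 / (1 + exp(−α(θ − β)))
logit = ln(0.3600/0.6400) = -0.5754
θ = β + logit/(α) = 1.8 + (-0.5754)/1.8700 = 1.4923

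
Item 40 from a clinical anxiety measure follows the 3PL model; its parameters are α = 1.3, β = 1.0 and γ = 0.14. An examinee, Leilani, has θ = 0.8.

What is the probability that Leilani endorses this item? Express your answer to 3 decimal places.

0.514

P(θ) = γ + (1 − γ) · 1 / (1 + exp(−α(θ − β)))
Exponent: 1.3 × (0.8 − 1.0) = -0.2600
1/(1 + e^{0.2600}) = 0.4354
P = 0.14 + 0.86 × 0.4354 = 0.5144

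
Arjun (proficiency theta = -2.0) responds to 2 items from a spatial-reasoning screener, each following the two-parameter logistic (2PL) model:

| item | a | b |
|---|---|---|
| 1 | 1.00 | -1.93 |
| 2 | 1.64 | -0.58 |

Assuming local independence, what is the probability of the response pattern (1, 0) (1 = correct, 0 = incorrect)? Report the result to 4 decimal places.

P(theta) = 1 / (1 + exp(−a(theta − b)))
P_1 = 1/(1+e^{0.0700}) = 0.4825
P_2 = 1/(1+e^{2.3288}) = 0.0888
L = P_1 × (1−P_2) = 0.4825 × 0.9112 = 0.43968

0.4397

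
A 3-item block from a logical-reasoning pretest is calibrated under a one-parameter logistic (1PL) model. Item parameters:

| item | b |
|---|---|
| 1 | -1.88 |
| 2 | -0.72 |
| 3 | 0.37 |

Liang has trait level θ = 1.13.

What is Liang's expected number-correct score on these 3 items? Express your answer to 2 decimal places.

2.50

P(θ) = 1 / (1 + exp(−(θ − b)))
P_1 = 1/(1+e^{-3.0100}) = 0.9530
P_2 = 1/(1+e^{-1.8500}) = 0.8641
P_3 = 1/(1+e^{-0.7600}) = 0.6814
E[score] = 0.9530 + 0.8641 + 0.6814 = 2.4985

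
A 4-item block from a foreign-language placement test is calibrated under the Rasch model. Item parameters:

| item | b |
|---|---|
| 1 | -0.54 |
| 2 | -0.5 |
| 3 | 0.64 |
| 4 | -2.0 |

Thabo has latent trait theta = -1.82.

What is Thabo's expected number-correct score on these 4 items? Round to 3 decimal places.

P(theta) = 1 / (1 + exp(−(theta − b)))
P_1 = 1/(1+e^{1.2800}) = 0.2176
P_2 = 1/(1+e^{1.3200}) = 0.2108
P_3 = 1/(1+e^{2.4600}) = 0.0787
P_4 = 1/(1+e^{-0.1800}) = 0.5449
E[score] = 0.2176 + 0.2108 + 0.0787 + 0.5449 = 1.0520

1.052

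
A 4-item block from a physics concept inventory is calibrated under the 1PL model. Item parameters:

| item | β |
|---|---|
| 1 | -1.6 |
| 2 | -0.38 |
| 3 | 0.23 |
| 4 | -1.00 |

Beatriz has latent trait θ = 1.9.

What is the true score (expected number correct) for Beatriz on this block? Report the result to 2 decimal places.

P(θ) = 1 / (1 + exp(−(θ − β)))
P_1 = 1/(1+e^{-3.5000}) = 0.9707
P_2 = 1/(1+e^{-2.2800}) = 0.9072
P_3 = 1/(1+e^{-1.6700}) = 0.8416
P_4 = 1/(1+e^{-2.9000}) = 0.9478
E[score] = 0.9707 + 0.9072 + 0.8416 + 0.9478 = 3.6673

3.67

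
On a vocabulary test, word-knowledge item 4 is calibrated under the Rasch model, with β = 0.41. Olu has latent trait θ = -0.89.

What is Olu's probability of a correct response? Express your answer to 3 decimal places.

P(θ) = 1 / (1 + exp(−(θ − β)))
Exponent: (-0.89 − 0.41) = -1.3000
1/(1 + e^{1.3000}) = 0.2142
P = 0.2142

0.214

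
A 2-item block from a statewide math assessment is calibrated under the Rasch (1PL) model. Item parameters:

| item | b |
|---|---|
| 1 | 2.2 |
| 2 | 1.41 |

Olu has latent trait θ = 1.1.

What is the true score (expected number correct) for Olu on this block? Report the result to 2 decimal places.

0.67

P(θ) = 1 / (1 + exp(−(θ − b)))
P_1 = 1/(1+e^{1.1000}) = 0.2497
P_2 = 1/(1+e^{0.3100}) = 0.4231
E[score] = 0.2497 + 0.4231 = 0.6729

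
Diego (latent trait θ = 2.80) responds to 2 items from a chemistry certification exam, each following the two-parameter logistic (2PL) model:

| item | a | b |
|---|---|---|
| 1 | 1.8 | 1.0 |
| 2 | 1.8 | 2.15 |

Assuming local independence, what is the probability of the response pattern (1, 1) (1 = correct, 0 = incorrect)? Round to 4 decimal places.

0.7344

P(θ) = 1 / (1 + exp(−a(θ − b)))
P_1 = 1/(1+e^{-3.2400}) = 0.9623
P_2 = 1/(1+e^{-1.1700}) = 0.7631
L = P_1 × P_2 = 0.9623 × 0.7631 = 0.73438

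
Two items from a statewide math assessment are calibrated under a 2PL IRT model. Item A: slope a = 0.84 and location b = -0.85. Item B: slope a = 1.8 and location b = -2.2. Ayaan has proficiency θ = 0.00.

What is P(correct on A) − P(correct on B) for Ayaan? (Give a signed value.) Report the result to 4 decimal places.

P(θ) = 1 / (1 + exp(−a(θ − b)))
P_A = 0.6713
P_B = 0.9813
P_A − P_B = -0.3100

-0.3100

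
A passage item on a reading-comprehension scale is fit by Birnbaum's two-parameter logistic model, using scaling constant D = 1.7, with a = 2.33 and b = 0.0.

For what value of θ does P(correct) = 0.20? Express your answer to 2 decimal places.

-0.35

P(θ) = 1 / (1 + exp(−D·a(θ − b)))
logit = ln(0.2000/0.8000) = -1.3863
θ = b + logit/(1.7·a) = 0.0 + (-1.3863)/3.9610 = -0.3500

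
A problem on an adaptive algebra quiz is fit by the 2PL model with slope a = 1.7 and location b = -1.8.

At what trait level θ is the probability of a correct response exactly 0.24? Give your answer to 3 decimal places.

P(θ) = 1 / (1 + exp(−a(θ − b)))
logit = ln(0.2400/0.7600) = -1.1527
θ = b + logit/(a) = -1.8 + (-1.1527)/1.7000 = -2.4780

-2.478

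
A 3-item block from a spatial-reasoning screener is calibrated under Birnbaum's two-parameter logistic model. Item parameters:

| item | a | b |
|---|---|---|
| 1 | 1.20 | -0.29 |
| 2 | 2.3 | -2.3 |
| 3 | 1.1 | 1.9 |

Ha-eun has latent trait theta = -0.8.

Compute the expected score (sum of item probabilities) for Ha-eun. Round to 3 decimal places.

1.370

P(theta) = 1 / (1 + exp(−a(theta − b)))
P_1 = 1/(1+e^{0.6120}) = 0.3516
P_2 = 1/(1+e^{-3.4500}) = 0.9692
P_3 = 1/(1+e^{2.9700}) = 0.0488
E[score] = 0.3516 + 0.9692 + 0.0488 = 1.3696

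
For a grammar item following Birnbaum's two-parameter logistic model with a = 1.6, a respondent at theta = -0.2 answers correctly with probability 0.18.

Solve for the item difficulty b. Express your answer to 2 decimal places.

0.75

P(theta) = 1 / (1 + exp(−a(theta − b)))
logit(0.18) = ln(0.18/0.82) = -1.5163
b = theta − logit/(a) = -0.2 − (-1.5163)/1.6000 = 0.7477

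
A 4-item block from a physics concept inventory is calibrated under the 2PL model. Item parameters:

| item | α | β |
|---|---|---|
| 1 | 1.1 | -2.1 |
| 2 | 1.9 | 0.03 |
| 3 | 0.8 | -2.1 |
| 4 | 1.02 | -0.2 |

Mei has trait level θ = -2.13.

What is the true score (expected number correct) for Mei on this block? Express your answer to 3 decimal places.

1.125

P(θ) = 1 / (1 + exp(−α(θ − β)))
P_1 = 1/(1+e^{0.0330}) = 0.4918
P_2 = 1/(1+e^{4.1040}) = 0.0162
P_3 = 1/(1+e^{0.0240}) = 0.4940
P_4 = 1/(1+e^{1.9686}) = 0.1225
E[score] = 0.4918 + 0.0162 + 0.4940 + 0.1225 = 1.1245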